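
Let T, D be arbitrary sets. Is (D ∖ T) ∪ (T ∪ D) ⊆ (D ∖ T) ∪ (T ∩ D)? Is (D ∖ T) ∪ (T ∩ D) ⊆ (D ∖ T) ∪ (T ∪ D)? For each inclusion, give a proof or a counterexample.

The sets are not equal: only the reverse inclusion holds.

(⟹) This inclusion fails. Take T = {1}, D = ∅; then 1 ∈ (D ∖ T) ∪ (T ∪ D) but 1 ∉ (D ∖ T) ∪ (T ∩ D).

(⟸) Let x ∈ (D ∖ T) ∪ (T ∩ D). Then either x ∈ D and x ∉ T; or x ∈ T ∩ D. In each case x ∈ (D ∖ T) ∪ (T ∪ D), so (D ∖ T) ∪ (T ∩ D) ⊆ (D ∖ T) ∪ (T ∪ D).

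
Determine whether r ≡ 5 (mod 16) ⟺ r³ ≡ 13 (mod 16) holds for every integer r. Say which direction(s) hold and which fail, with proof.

Both implications hold.

(⇒) Suppose r ≡ 5 (mod 16). Write r = 16j + 5. Then (16j + 5)³ = 4096j³ + 3840j² + 1200j + 125 = 16(256j³ + 240j² + 75j + 7) + 13, so r³ ≡ 13 (mod 16).

(⇐) Conversely, suppose r³ ≡ 13 (mod 16). The only residue r in {0, …, 15} with r³ ≡ 13 (mod 16) is r = 5, so r ≡ 5 (mod 16).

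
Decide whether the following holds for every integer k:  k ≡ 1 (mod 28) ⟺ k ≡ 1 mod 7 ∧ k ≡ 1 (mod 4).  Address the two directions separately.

Both implications hold.

(⇒) Suppose k ≡ 1 (mod 28); write k = 28j + 1. Since 7 ∣ 28, reducing mod 7 gives k ≡ 1 (mod 7); since 4 ∣ 28, reducing mod 4 gives k ≡ 1 (mod 4).

(⇐) Conversely, if k ≡ 1 (mod 7) and k ≡ 1 (mod 4), then by the Chinese remainder theorem k ≡ 1 (mod 28). This is exactly k ≡ 1 (mod 28).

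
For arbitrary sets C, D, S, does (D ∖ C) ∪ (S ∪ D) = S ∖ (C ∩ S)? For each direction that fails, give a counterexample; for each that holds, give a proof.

(⊆) fails; (⊇) holds.

(⟸) Let x ∈ S ∖ (C ∩ S). Then either x ∈ S and x ∉ C, D; or x ∈ D ∩ S and x ∉ C. In each case x ∈ (D ∖ C) ∪ (S ∪ D), so S ∖ (C ∩ S) ⊆ (D ∖ C) ∪ (S ∪ D).

(⟹) This inclusion fails. Take C = ∅, D = {1}, S = ∅; then 1 ∈ (D ∖ C) ∪ (S ∪ D) but 1 ∉ S ∖ (C ∩ S).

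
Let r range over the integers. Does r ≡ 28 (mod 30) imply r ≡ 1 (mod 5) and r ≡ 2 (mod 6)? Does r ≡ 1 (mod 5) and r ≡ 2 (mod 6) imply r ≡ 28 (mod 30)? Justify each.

Neither implication holds.

Forward direction. This fails: r = 28 gives 28 ≡ 28 (mod 30) but 28 ≡ 3 (mod 5), so the conjunction on the right does not hold.

Converse. This fails: r = 26 satisfies both congruences on the right (26 ≡ 1 mod 5 and 26 ≡ 2 mod 6) yet 26 ≡ 26 (mod 30), not 28.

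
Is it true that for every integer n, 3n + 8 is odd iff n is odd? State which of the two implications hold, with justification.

(←) Suppose n is odd; write n = 2j + 1. Then 3n + 8 = 3·(2j + 1) + 8 = 2·3j + 11, which is odd.

(→) Suppose 3n + 8 is odd. Since 3 is odd, 3n and n have the same parity, so 3n + 8 ≡ n + 8 (mod 2). As 8 is even, 3n + 8 is odd exactly when n is odd. Thus n is odd.

The biconditional holds.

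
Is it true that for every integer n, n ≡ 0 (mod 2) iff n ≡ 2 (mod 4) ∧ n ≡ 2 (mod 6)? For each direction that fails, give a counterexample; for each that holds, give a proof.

The forward direction fails; the converse holds.

(→) This fails: n = 0 gives 0 ≡ 0 (mod 2) but 0 ≡ 0 (mod 4), so the conjunction on the right does not hold.

(←) Conversely, if n ≡ 2 (mod 4) and n ≡ 2 (mod 6), then by the Chinese remainder theorem n ≡ 2 (mod 12). Since 2 ≡ 0 (mod 2) and 2 ∣ 12, we get n ≡ 0 (mod 2).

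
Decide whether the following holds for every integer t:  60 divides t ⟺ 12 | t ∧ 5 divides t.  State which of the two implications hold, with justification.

Forward direction. If 60 ∣ t, write t = 60q. Since 60 = 5·12, t = 12·(5q), so 12 ∣ t; and since 60 = 12·5, t = 5·(12q), so 5 ∣ t.

Converse. Suppose 12 ∣ t and 5 ∣ t. Any common multiple of 12 and 5 is a multiple of their lcm; here gcd(12, 5) = 1, so lcm(12, 5) = 12·5 = 60, so 60 ∣ t.

Both directions hold.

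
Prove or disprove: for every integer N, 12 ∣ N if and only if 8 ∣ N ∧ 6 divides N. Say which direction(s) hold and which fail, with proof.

[⇒] This fails: take N = 12. Certainly 12 ∣ 12, but 8 ∤ 12.

[⇐] Suppose 8 ∣ N and 6 ∣ N. Any common multiple of 8 and 6 is a multiple of their lcm; here lcm(8, 6) = 8·6/gcd(8, 6) = 48/2 = 24, so 24 ∣ N. Since 12 ∣ 24, it follows that 12 ∣ N.

Not equivalent: only (⇐) holds.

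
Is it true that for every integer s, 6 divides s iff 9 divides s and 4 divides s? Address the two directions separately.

(⇒) This fails: take s = 6. Certainly 6 ∣ 6, but 9 ∤ 6.

(⇐) Suppose 9 ∣ s and 4 ∣ s. Any common multiple of 9 and 4 is a multiple of their lcm; here gcd(9, 4) = 1, so lcm(9, 4) = 9·4 = 36, so 36 ∣ s. Since 6 ∣ 36, it follows that 6 ∣ s.

The forward direction fails; the converse holds.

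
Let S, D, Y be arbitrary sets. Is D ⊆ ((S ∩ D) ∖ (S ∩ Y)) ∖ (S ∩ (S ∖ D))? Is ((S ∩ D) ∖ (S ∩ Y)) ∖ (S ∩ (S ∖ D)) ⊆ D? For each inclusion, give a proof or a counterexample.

(⊇) Let x ∈ ((S ∩ D) ∖ (S ∩ Y)) ∖ (S ∩ (S ∖ D)). Then x ∈ S ∩ D and x ∉ Y, from which x ∈ D.

(⊆) This inclusion fails. Take S = ∅, D = {1}, Y = ∅; then 1 ∈ D but 1 ∉ ((S ∩ D) ∖ (S ∩ Y)) ∖ (S ∩ (S ∖ D)).

Only the reverse inclusion holds.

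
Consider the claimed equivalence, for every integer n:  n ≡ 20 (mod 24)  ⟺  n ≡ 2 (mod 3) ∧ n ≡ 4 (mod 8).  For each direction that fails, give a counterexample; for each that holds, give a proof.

Both implications hold.

[⇒] Suppose n ≡ 20 (mod 24); write n = 24j + 20. Since 3 ∣ 24, reducing mod 3 gives n ≡ 20 ≡ 2 (mod 3); since 8 ∣ 24, reducing mod 8 gives n ≡ 20 ≡ 4 (mod 8).

[⇐] Conversely, if n ≡ 2 (mod 3) and n ≡ 4 (mod 8), then by the Chinese remainder theorem n ≡ 20 (mod 24). This is exactly n ≡ 20 (mod 24).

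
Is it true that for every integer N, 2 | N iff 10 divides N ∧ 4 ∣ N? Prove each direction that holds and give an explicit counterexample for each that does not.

Forward direction. This fails: take N = 2. Certainly 2 ∣ 2, but 10 ∤ 2.

Converse. Suppose 10 ∣ N and 4 ∣ N. Any common multiple of 10 and 4 is a multiple of their lcm; here lcm(10, 4) = 10·4/gcd(10, 4) = 40/2 = 20, so 20 ∣ N. Since 2 ∣ 20, it follows that 2 ∣ N.

The forward direction fails; the converse holds.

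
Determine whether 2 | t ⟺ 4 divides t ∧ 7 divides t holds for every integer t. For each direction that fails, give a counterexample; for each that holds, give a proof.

Not equivalent: only (⇐) holds.

(⟸) Suppose 4 ∣ t and 7 ∣ t. Any common multiple of 4 and 7 is a multiple of their lcm; here gcd(4, 7) = 1, so lcm(4, 7) = 4·7 = 28, so 28 ∣ t. Since 2 ∣ 28, it follows that 2 ∣ t.

(⟹) This fails: take t = 2. Certainly 2 ∣ 2, but 4 ∤ 2.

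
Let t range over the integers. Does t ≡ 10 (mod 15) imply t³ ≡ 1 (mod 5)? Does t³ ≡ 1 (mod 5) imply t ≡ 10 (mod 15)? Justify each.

(⟹) This fails: take t = 10. Then 10 ≡ 10 (mod 15), but 10³ = 1000 ≡ 0 (mod 5), not 1.

(⟸) This fails: take t = 1. Then 1³ = 1 ≡ 1 (mod 5), yet 1 ≡ 1 (mod 15), not 10.

Neither direction holds.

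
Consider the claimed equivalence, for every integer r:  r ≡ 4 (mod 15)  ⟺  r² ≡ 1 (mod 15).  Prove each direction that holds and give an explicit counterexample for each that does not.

Not equivalent: only (⇒) holds.

Forward direction. Suppose r ≡ 4 (mod 15). Write r = 15j + 4. Then (15j + 4)² = 225j² + 120j + 16 = 15(15j² + 8j + 1) + 1, so r² ≡ 1 (mod 15).

Converse. This fails: take r = 1. Then 1² = 1 ≡ 1 (mod 15), yet 1 ≡ 1 (mod 15), not 4.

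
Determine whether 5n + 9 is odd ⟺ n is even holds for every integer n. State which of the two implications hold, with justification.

Forward direction. Suppose 5n + 9 is odd. Since 5 is odd, 5n and n have the same parity, so 5n + 9 ≡ n + 9 (mod 2). As 9 is odd, 5n + 9 is odd exactly when n is even. Thus n is even.

Converse. Suppose n is even; write n = 2j. Then 5n + 9 = 5·(2j) + 9 = 2·5j + 9, which is odd.

The biconditional holds.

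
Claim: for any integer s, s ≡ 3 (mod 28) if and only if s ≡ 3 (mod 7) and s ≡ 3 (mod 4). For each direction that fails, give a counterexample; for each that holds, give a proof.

(→) Suppose s ≡ 3 (mod 28); write s = 28j + 3. Since 7 ∣ 28, reducing mod 7 gives s ≡ 3 (mod 7); since 4 ∣ 28, reducing mod 4 gives s ≡ 3 (mod 4).

(←) Conversely, if s ≡ 3 (mod 7) and s ≡ 3 (mod 4), then by the Chinese remainder theorem s ≡ 3 (mod 28). This is exactly s ≡ 3 (mod 28).

Equivalent; both directions hold.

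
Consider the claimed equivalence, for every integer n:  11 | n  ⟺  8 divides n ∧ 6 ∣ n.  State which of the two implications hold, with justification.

[⇒] This fails: take n = 11. Certainly 11 ∣ 11, but 8 ∤ 11.

[⇐] This fails: take n = 24. Both 8 ∣ 24 and 6 ∣ 24, yet 24 is not a multiple of 11 (since 24 = 2·11 + 2), so 11 ∤ 24.

(⇒) fails and (⇐) fails.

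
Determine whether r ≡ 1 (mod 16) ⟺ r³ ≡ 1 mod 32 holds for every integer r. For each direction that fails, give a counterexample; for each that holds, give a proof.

(⇒) fails; (⇐) holds.

(⇒) This fails: take r = 17. Then 17 ≡ 1 (mod 16), but 17³ = 4913 ≡ 17 (mod 32), not 1.

(⇐) Conversely, the residues r modulo 32 with r³ ≡ 1 (mod 32) are exactly {1}, and each is ≡ 1 (mod 16).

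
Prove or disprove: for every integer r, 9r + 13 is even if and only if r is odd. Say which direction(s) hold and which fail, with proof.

Both implications hold.

(⇐) Suppose r is odd; write r = 2j + 1. Then 9r + 13 = 9·(2j + 1) + 13 = 2·9j + 22, which is even.

(⇒) Suppose 9r + 13 is even. Since 9 is odd, 9r and r have the same parity, so 9r + 13 ≡ r + 13 (mod 2). As 13 is odd, 9r + 13 is even exactly when r is odd. Thus r is odd.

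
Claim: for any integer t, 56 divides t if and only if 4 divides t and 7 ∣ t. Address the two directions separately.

The forward direction holds; the converse fails.

Forward direction. If 56 ∣ t, write t = 56q. Since 56 = 14·4, t = 4·(14q), so 4 ∣ t; and since 56 = 8·7, t = 7·(8q), so 7 ∣ t.

Converse. This fails: take t = 28. Both 4 ∣ 28 and 7 ∣ 28, yet 28 is not a multiple of 56 (since 28 = 0·56 + 28), so 56 ∤ 28.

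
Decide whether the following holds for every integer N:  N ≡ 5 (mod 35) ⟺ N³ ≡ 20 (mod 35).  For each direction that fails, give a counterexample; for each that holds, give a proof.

(⇒) Suppose N ≡ 5 (mod 35). Write N = 35j + 5. Then (35j + 5)³ = 42875j³ + 18375j² + 2625j + 125 = 35(1225j³ + 525j² + 75j + 3) + 20, so N³ ≡ 20 (mod 35).

(⇐) This fails: take N = 10. Then 10³ = 1000 ≡ 20 (mod 35), yet 10 ≡ 10 (mod 35), not 5.

(⇒) holds; (⇐) fails.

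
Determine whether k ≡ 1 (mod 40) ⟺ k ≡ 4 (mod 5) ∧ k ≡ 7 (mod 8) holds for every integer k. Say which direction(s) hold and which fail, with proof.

Neither direction holds.

(→) This fails: k = 1 gives 1 ≡ 1 (mod 40) but 1 ≡ 1 (mod 5), so the conjunction on the right does not hold.

(←) This fails: k = 39 satisfies both congruences on the right (39 ≡ 4 mod 5 and 39 ≡ 7 mod 8) yet 39 ≡ 39 (mod 40), not 1.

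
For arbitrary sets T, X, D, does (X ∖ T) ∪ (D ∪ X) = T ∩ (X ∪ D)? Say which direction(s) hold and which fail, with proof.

(⊆) fails; (⊇) holds.

(⊇) Let x ∈ T ∩ (X ∪ D). Then either x ∈ T ∩ X and x ∉ D; or x ∈ T ∩ D and x ∉ X; or x ∈ T ∩ X ∩ D. In each case x ∈ (X ∖ T) ∪ (D ∪ X), so T ∩ (X ∪ D) ⊆ (X ∖ T) ∪ (D ∪ X).

(⊆) This inclusion fails. Take T = ∅, X = {1}, D = ∅; then 1 ∈ (X ∖ T) ∪ (D ∪ X) but 1 ∉ T ∩ (X ∪ D).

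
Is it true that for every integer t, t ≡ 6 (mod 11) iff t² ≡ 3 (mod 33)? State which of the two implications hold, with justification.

(⟹) This fails: take t = 17. Then 17 ≡ 6 (mod 11), but 17² = 289 ≡ 25 (mod 33), not 3.

(⟸) This fails: take t = 27. Then 27² = 729 ≡ 3 (mod 33), yet 27 ≡ 5 (mod 11), not 6.

(⇒) fails and (⇐) fails.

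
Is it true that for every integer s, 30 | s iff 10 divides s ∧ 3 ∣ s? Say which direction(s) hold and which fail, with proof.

(⇒) If 30 ∣ s, write s = 30q. Since 30 = 3·10, s = 10·(3q), so 10 ∣ s; and since 30 = 10·3, s = 3·(10q), so 3 ∣ s.

(⇐) Suppose 10 ∣ s and 3 ∣ s. Any common multiple of 10 and 3 is a multiple of their lcm; here gcd(10, 3) = 1, so lcm(10, 3) = 10·3 = 30, so 30 ∣ s.

Both implications hold.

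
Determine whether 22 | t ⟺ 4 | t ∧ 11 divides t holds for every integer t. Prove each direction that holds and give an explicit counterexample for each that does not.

(⇒) fails; (⇐) holds.

(→) This fails: take t = 22. Certainly 22 ∣ 22, but 4 ∤ 22.

(←) Suppose 4 ∣ t and 11 ∣ t. Any common multiple of 4 and 11 is a multiple of their lcm; here gcd(4, 11) = 1, so lcm(4, 11) = 4·11 = 44, so 44 ∣ t. Since 22 ∣ 44, it follows that 22 ∣ t.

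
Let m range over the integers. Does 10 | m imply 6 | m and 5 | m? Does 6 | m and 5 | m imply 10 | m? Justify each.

[⇐] Suppose 6 ∣ m and 5 ∣ m. Any common multiple of 6 and 5 is a multiple of their lcm; here gcd(6, 5) = 1, so lcm(6, 5) = 6·5 = 30, so 30 ∣ m. Since 10 ∣ 30, it follows that 10 ∣ m.

[⇒] This fails: take m = 10. Certainly 10 ∣ 10, but 6 ∤ 10.

The forward direction fails; the converse holds.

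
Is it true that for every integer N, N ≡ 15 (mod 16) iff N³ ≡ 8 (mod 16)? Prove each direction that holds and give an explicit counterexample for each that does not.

Neither direction holds.

[⇒] This fails: take N = 15. Then 15 ≡ 15 (mod 16), but 15³ = 3375 ≡ 15 (mod 16), not 8.

[⇐] This fails: take N = 2. Then 2³ = 8 ≡ 8 (mod 16), yet 2 ≡ 2 (mod 16), not 15.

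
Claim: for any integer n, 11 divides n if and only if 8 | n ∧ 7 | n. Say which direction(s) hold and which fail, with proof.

Both directions fail.

[⇒] This fails: take n = 11. Certainly 11 ∣ 11, but 8 ∤ 11.

[⇐] This fails: take n = 56. Both 8 ∣ 56 and 7 ∣ 56, yet 56 is not a multiple of 11 (since 56 = 5·11 + 1), so 11 ∤ 56.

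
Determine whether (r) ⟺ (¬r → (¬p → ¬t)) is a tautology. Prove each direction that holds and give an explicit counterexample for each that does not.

Only the forward implication holds.

(→) Assume the antecedent. If t is true, the antecedent forces (t = T, p = F, r = T) or (t = T, p = T, r = T), and ¬r → (¬p → ¬t) holds there. If t is false, ¬r → (¬p → ¬t) reduces to true regardless of the other variables. Either way ¬r → (¬p → ¬t) holds.

(←) This fails. Under t = F, p = F, r = F, the left side is false but the right side is true.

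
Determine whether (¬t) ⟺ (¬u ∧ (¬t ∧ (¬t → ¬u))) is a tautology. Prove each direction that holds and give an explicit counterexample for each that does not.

The forward direction fails; the converse holds.

(⟹) This fails. Under t = F, u = T, the left side is true but the right side is false.

(⟸) Assume the antecedent. If t is true, the antecedent cannot hold. If t is false, ¬t reduces to true regardless of the other variables. Either way ¬t holds.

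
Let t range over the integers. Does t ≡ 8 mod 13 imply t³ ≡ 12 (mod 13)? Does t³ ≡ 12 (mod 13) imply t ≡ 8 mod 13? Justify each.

Neither direction holds.

[⇒] This fails: take t = 8. Then 8 ≡ 8 (mod 13), but 8³ = 512 ≡ 5 (mod 13), not 12.

[⇐] This fails: take t = 4. Then 4³ = 64 ≡ 12 (mod 13), yet 4 ≡ 4 (mod 13), not 8.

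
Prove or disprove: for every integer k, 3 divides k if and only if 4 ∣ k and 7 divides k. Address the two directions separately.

(⟹) This fails: take k = 3. Certainly 3 ∣ 3, but 4 ∤ 3.

(⟸) This fails: take k = 28. Both 4 ∣ 28 and 7 ∣ 28, yet 28 is not a multiple of 3 (since 28 = 9·3 + 1), so 3 ∤ 28.

Neither direction holds.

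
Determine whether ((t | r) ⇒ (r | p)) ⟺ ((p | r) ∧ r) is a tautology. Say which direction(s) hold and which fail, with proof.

Forward direction. This fails. Under t = F, p = F, r = F, the left side is true but the right side is false.

Converse. Assume the antecedent. If t is true, the antecedent forces (t = T, p = F, r = T) or (t = T, p = T, r = T), and (t | r) ⇒ (r | p) holds there. If t is false, (t | r) ⇒ (r | p) reduces to true regardless of the other variables. Either way (t | r) ⇒ (r | p) holds.

Only the reverse direction holds.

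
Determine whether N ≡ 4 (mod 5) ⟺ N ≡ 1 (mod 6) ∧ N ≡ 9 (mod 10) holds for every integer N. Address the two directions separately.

(⇐) If N ≡ 1 (mod 6) and N ≡ 9 (mod 10), then by the Chinese remainder theorem N ≡ 19 (mod 30). Since 19 ≡ 4 (mod 5) and 5 ∣ 30, we get N ≡ 4 (mod 5).

(⇒) This fails: N = 4 gives 4 ≡ 4 (mod 5) but 4 ≡ 4 (mod 6), so the conjunction on the right does not hold.

The forward direction fails; the converse holds.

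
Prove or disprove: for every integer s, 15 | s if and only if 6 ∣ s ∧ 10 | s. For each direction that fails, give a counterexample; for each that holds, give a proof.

(⇒) This fails: take s = 15. Certainly 15 ∣ 15, but 6 ∤ 15.

(⇐) Suppose 6 ∣ s and 10 ∣ s. Any common multiple of 6 and 10 is a multiple of their lcm; here lcm(6, 10) = 6·10/gcd(6, 10) = 60/2 = 30, so 30 ∣ s. Since 15 ∣ 30, it follows that 15 ∣ s.

(⇒) fails; (⇐) holds.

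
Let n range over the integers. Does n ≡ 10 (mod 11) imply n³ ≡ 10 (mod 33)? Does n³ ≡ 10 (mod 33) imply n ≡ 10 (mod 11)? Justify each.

(←) The residues r modulo 33 with r³ ≡ 10 (mod 33) are exactly {10}, and each is ≡ 10 (mod 11).

(→) This fails: take n = 21. Then 21 ≡ 10 (mod 11), but 21³ = 9261 ≡ 21 (mod 33), not 10.

The forward direction fails; the converse holds.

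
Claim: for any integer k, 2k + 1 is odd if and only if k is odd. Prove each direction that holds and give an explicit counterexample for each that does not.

Only the reverse direction holds.

[⇐] Suppose k is odd. Since 2 is even, 2k is even for every k, so 2k + 1 has the same parity as 1, which is odd. Hence 2k + 1 is odd.

[⇒] This fails: take k = 0. Then 2k + 1 = 1, which is odd, yet k = 0 is even, not odd.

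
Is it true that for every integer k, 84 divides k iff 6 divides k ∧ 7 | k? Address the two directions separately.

[⇒] If 84 ∣ k, write k = 84q. Since 84 = 14·6, k = 6·(14q), so 6 ∣ k; and since 84 = 12·7, k = 7·(12q), so 7 ∣ k.

[⇐] This fails: take k = 42. Both 6 ∣ 42 and 7 ∣ 42, yet 42 is not a multiple of 84 (since 42 = 0·84 + 42), so 84 ∤ 42.

(⇒) holds; (⇐) fails.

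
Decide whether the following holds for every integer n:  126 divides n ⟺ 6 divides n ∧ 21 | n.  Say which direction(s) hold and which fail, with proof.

Only the forward direction holds.

(→) If 126 ∣ n, write n = 126q. Since 126 = 21·6, n = 6·(21q), so 6 ∣ n; and since 126 = 6·21, n = 21·(6q), so 21 ∣ n.

(←) This fails: take n = 42. Both 6 ∣ 42 and 21 ∣ 42, yet 42 is not a multiple of 126 (since 42 = 0·126 + 42), so 126 ∤ 42.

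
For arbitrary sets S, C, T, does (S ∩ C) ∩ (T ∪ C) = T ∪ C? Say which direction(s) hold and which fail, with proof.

(⊇) This inclusion fails. Take S = ∅, C = {1}, T = ∅; then 1 ∈ T ∪ C but 1 ∉ (S ∩ C) ∩ (T ∪ C).

(⊆) Let x ∈ (S ∩ C) ∩ (T ∪ C). Then either x ∈ S ∩ C and x ∉ T; or x ∈ S ∩ C ∩ T. In each case x ∈ T ∪ C, so (S ∩ C) ∩ (T ∪ C) ⊆ T ∪ C.

(⊆) holds; (⊇) fails.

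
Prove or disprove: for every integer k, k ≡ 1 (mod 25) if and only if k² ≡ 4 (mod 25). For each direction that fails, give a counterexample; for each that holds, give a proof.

Neither implication holds.

(⇒) This fails: take k = 1. Then 1 ≡ 1 (mod 25), but 1² = 1 ≡ 1 (mod 25), not 4.

(⇐) This fails: take k = 2. Then 2² = 4 ≡ 4 (mod 25), yet 2 ≡ 2 (mod 25), not 1.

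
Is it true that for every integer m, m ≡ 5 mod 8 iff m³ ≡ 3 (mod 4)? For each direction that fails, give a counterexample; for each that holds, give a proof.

Neither implication holds.

(⟹) This fails: take m = 5. Then 5 ≡ 5 (mod 8), but 5³ = 125 ≡ 1 (mod 4), not 3.

(⟸) This fails: take m = 3. Then 3³ = 27 ≡ 3 (mod 4), yet 3 ≡ 3 (mod 8), not 5.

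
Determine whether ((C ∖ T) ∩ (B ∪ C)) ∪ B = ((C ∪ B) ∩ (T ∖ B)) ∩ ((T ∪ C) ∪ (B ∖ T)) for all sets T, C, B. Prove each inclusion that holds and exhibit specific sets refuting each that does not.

(⟹) This inclusion fails. Take T = ∅, C = {1}, B = ∅; then 1 ∈ ((C ∖ T) ∩ (B ∪ C)) ∪ B but 1 ∉ ((C ∪ B) ∩ (T ∖ B)) ∩ ((T ∪ C) ∪ (B ∖ T)).

(⟸) This inclusion fails. Take T = {1}, C = {1}, B = ∅; then 1 ∈ ((C ∪ B) ∩ (T ∖ B)) ∩ ((T ∪ C) ∪ (B ∖ T)) but 1 ∉ ((C ∖ T) ∩ (B ∪ C)) ∪ B.

Both inclusions fail.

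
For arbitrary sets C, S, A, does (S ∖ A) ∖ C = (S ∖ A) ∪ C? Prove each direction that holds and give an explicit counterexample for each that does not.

Forward inclusion. Let x ∈ (S ∖ A) ∖ C. Then x ∈ S and x ∉ C, A, from which x ∈ (S ∖ A) ∪ C.

Reverse inclusion. This inclusion fails. Take C = {1}, S = ∅, A = ∅; then 1 ∈ (S ∖ A) ∪ C but 1 ∉ (S ∖ A) ∖ C.

The sets are not equal: only the forward inclusion holds.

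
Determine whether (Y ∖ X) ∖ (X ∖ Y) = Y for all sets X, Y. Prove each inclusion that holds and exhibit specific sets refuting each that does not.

(⊆) holds; (⊇) fails.

Reverse inclusion. This inclusion fails. Take X = {1}, Y = {1}; then 1 ∈ Y but 1 ∉ (Y ∖ X) ∖ (X ∖ Y).

Forward inclusion. Let x ∈ (Y ∖ X) ∖ (X ∖ Y). Then x ∈ Y and x ∉ X, from which x ∈ Y.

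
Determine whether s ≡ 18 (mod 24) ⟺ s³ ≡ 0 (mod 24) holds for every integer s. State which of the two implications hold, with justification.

(⟹) Suppose s ≡ 18 (mod 24). Write s = 24j + 18. Then (24j + 18)³ = 13824j³ + 31104j² + 23328j + 5832 = 24(576j³ + 1296j² + 972j + 243) + 0, so s³ ≡ 0 (mod 24).

(⟸) This fails: take s = 0. Then 0³ = 0 ≡ 0 (mod 24), yet 0 ≡ 0 (mod 24), not 18.

Only the forward direction holds.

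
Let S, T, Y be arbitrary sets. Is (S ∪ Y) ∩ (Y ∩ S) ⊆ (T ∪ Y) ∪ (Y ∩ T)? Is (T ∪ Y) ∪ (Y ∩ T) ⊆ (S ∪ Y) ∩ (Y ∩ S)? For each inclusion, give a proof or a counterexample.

(⟹) Let x ∈ (S ∪ Y) ∩ (Y ∩ S). Then either x ∈ S ∩ Y and x ∉ T; or x ∈ S ∩ T ∩ Y. In each case x ∈ (T ∪ Y) ∪ (Y ∩ T), so (S ∪ Y) ∩ (Y ∩ S) ⊆ (T ∪ Y) ∪ (Y ∩ T).

(⟸) This inclusion fails. Take S = ∅, T = {1}, Y = ∅; then 1 ∈ (T ∪ Y) ∪ (Y ∩ T) but 1 ∉ (S ∪ Y) ∩ (Y ∩ S).

Only the forward inclusion holds.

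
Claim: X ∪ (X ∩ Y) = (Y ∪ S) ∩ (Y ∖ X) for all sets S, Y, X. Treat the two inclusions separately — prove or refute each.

Neither inclusion holds.

Forward inclusion. This inclusion fails. Take S = ∅, Y = ∅, X = {1}; then 1 ∈ X ∪ (X ∩ Y) but 1 ∉ (Y ∪ S) ∩ (Y ∖ X).

Reverse inclusion. This inclusion fails. Take S = ∅, Y = {1}, X = ∅; then 1 ∈ (Y ∪ S) ∩ (Y ∖ X) but 1 ∉ X ∪ (X ∩ Y).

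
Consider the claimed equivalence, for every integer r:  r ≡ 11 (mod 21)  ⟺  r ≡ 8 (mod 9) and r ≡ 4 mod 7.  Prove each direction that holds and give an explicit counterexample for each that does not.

Forward direction. This fails: r = 32 gives 32 ≡ 11 (mod 21) but 32 ≡ 5 (mod 9), so the conjunction on the right does not hold.

Converse. If r ≡ 8 (mod 9) and r ≡ 4 (mod 7), then by the Chinese remainder theorem r ≡ 53 (mod 63). Since 53 ≡ 11 (mod 21) and 21 ∣ 63, we get r ≡ 11 (mod 21).

(⇒) fails; (⇐) holds.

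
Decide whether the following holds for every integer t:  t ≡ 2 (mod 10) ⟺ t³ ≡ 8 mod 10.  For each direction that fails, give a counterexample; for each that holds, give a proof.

(⟹) Suppose t ≡ 2 (mod 10). Write t = 10j + 2. Then (10j + 2)³ = 1000j³ + 600j² + 120j + 8 = 10(100j³ + 60j² + 12j) + 8, so t³ ≡ 8 (mod 10).

(⟸) For the converse, argue contrapositively. If t ≢ 2 (mod 10), then t is congruent to one of 0, 1, 3, 4, 5, 6, 7, 8, 9 modulo 10, and these give t³ ≡ 0, 1, 7, 4, 5, 6, 3, 2, 9 respectively — never 8.

Equivalent; both directions hold.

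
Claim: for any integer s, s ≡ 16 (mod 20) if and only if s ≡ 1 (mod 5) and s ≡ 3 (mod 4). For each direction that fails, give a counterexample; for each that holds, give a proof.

(⟹) This fails: s = 16 gives 16 ≡ 16 (mod 20) but 16 ≡ 0 (mod 4), so the conjunction on the right does not hold.

(⟸) This fails: s = 11 satisfies both congruences on the right (11 ≡ 1 mod 5 and 11 ≡ 3 mod 4) yet 11 ≡ 11 (mod 20), not 16.

(⇒) fails and (⇐) fails.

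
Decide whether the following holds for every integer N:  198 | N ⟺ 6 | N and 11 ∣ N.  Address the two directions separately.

Forward direction. If 198 ∣ N, write N = 198q. Since 198 = 33·6, N = 6·(33q), so 6 ∣ N; and since 198 = 18·11, N = 11·(18q), so 11 ∣ N.

Converse. This fails: take N = 66. Both 6 ∣ 66 and 11 ∣ 66, yet 66 is not a multiple of 198 (since 66 = 0·198 + 66), so 198 ∤ 66.

The forward direction holds; the converse fails.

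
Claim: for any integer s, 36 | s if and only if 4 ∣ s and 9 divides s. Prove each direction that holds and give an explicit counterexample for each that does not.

(⇒) If 36 ∣ s, write s = 36q. Since 36 = 9·4, s = 4·(9q), so 4 ∣ s; and since 36 = 4·9, s = 9·(4q), so 9 ∣ s.

(⇐) Suppose 4 ∣ s and 9 ∣ s. Any common multiple of 4 and 9 is a multiple of their lcm; here gcd(4, 9) = 1, so lcm(4, 9) = 4·9 = 36, so 36 ∣ s.

Equivalent; both directions hold.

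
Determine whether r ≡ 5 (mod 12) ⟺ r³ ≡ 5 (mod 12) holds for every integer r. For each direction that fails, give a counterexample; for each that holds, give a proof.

Equivalent; both directions hold.

(⟸) Suppose r³ ≡ 5 (mod 12). The only residue r in {0, …, 11} with r³ ≡ 5 (mod 12) is r = 5, so r ≡ 5 (mod 12).

(⟹) Suppose r ≡ 5 (mod 12). Write r = 12j + 5. Then (12j + 5)³ = 1728j³ + 2160j² + 900j + 125 = 12(144j³ + 180j² + 75j + 10) + 5, so r³ ≡ 5 (mod 12).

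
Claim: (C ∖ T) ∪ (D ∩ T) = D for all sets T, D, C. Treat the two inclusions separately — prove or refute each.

Both inclusions fail.

Forward inclusion. This inclusion fails. Take T = ∅, D = ∅, C = {1}; then 1 ∈ (C ∖ T) ∪ (D ∩ T) but 1 ∉ D.

Reverse inclusion. This inclusion fails. Take T = ∅, D = {1}, C = ∅; then 1 ∈ D but 1 ∉ (C ∖ T) ∪ (D ∩ T).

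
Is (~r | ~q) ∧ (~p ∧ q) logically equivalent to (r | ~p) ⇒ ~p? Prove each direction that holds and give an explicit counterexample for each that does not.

Only the forward direction holds.

[⇒] Assume the antecedent. If q is true, the antecedent forces (q = T, r = F, p = F), and (r | ~p) ⇒ ~p holds there. If q is false, the antecedent cannot hold. Either way (r | ~p) ⇒ ~p holds.

[⇐] This fails. Under q = F, r = F, p = F, the left side is false but the right side is true.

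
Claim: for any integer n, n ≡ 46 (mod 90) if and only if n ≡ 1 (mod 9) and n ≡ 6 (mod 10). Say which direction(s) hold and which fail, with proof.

(⟹) Suppose n ≡ 46 (mod 90); write n = 90j + 46. Since 9 ∣ 90, reducing mod 9 gives n ≡ 46 ≡ 1 (mod 9); since 10 ∣ 90, reducing mod 10 gives n ≡ 46 ≡ 6 (mod 10).

(⟸) Conversely, if n ≡ 1 (mod 9) and n ≡ 6 (mod 10), then by the Chinese remainder theorem n ≡ 46 (mod 90). This is exactly n ≡ 46 (mod 90).

Both directions hold; the statement is true.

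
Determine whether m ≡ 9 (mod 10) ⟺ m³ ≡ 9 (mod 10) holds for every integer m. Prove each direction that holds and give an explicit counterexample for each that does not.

Both directions hold.

[⇒] Suppose m ≡ 9 (mod 10). Write m = 10j + 9. Then (10j + 9)³ = 1000j³ + 2700j² + 2430j + 729 = 10(100j³ + 270j² + 243j + 72) + 9, so m³ ≡ 9 (mod 10).

[⇐] For the converse, argue contrapositively. If m ≢ 9 (mod 10), then m is congruent to one of 0, 1, 2, 3, 4, 5, 6, 7, 8 modulo 10, and these give m³ ≡ 0, 1, 8, 7, 4, 5, 6, 3, 2 respectively — never 9.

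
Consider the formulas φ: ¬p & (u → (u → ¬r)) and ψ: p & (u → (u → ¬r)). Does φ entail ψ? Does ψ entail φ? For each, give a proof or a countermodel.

Neither implication holds.

(⟹) This fails. Under p = F, u = F, r = F, the left side is true but the right side is false.

(⟸) This fails. Under p = T, u = F, r = F, the left side is false but the right side is true.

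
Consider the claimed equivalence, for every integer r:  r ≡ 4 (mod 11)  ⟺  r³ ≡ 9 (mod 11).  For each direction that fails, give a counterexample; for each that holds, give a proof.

(⇒) Suppose r ≡ 4 (mod 11). Write r = 11j + 4. Then (11j + 4)³ = 1331j³ + 1452j² + 528j + 64 = 11(121j³ + 132j² + 48j + 5) + 9, so r³ ≡ 9 (mod 11).

(⇐) For the converse, argue contrapositively. If r ≢ 4 (mod 11), then r is congruent to one of 0, 1, 2, 3, 5, 6, 7, 8, 9, 10 modulo 11, and these give r³ ≡ 0, 1, 8, 5, 4, 7, 2, 6, 3, 10 respectively — never 9.

Equivalent; both directions hold.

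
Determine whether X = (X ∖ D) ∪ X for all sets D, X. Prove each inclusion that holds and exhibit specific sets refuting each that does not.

The two sets are equal.

(⊆) Let x ∈ X. Then either x ∈ X and x ∉ D; or x ∈ D ∩ X. In each case x ∈ (X ∖ D) ∪ X, so X ⊆ (X ∖ D) ∪ X.

(⊇) Let x ∈ (X ∖ D) ∪ X. Then either x ∈ X and x ∉ D; or x ∈ D ∩ X. In each case x ∈ X, so (X ∖ D) ∪ X ⊆ X.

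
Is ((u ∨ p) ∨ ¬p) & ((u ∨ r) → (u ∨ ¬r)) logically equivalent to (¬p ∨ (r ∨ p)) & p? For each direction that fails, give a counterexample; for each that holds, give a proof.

(⟹) This fails. Under p = F, u = F, r = F, the left side is true but the right side is false.

(⟸) This fails. Under p = T, u = F, r = T, the left side is false but the right side is true.

Both directions fail.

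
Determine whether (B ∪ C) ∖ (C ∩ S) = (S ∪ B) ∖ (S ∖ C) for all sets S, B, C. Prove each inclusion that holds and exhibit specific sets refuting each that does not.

Forward inclusion. This inclusion fails. Take S = {1}, B = {1}, C = ∅; then 1 ∈ (B ∪ C) ∖ (C ∩ S) but 1 ∉ (S ∪ B) ∖ (S ∖ C).

Reverse inclusion. This inclusion fails. Take S = {1}, B = ∅, C = {1}; then 1 ∈ (S ∪ B) ∖ (S ∖ C) but 1 ∉ (B ∪ C) ∖ (C ∩ S).

(⊆) fails and (⊇) fails.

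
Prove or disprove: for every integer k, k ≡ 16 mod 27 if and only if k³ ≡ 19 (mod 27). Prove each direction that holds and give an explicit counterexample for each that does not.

[⇐] This fails: take k = 7. Then 7³ = 343 ≡ 19 (mod 27), yet 7 ≡ 7 (mod 27), not 16.

[⇒] Suppose k ≡ 16 mod 27. Write k = 27j + 16. Then (27j + 16)³ = 19683j³ + 34992j² + 20736j + 4096 = 27(729j³ + 1296j² + 768j + 151) + 19, so k³ ≡ 19 (mod 27).

Not equivalent: only (⇒) holds.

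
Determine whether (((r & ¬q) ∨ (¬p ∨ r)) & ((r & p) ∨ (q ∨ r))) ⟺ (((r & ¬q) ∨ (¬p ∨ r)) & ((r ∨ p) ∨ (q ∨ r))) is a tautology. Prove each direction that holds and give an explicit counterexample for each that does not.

Forward direction. Assume the antecedent. If r is true, the consequent reduces to true regardless of the other variables. If r is false, the antecedent forces (r = F, q = T, p = F), and the consequent holds there. Either way the consequent holds.

Converse. Assume the antecedent. If r is true, the consequent reduces to true regardless of the other variables. If r is false, the antecedent forces (r = F, q = T, p = F), and the consequent holds there. Either way the consequent holds.

Both implications hold.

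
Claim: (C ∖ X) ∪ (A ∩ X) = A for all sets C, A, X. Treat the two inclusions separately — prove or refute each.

(⟹) This inclusion fails. Take C = {1}, A = ∅, X = ∅; then 1 ∈ (C ∖ X) ∪ (A ∩ X) but 1 ∉ A.

(⟸) This inclusion fails. Take C = ∅, A = {1}, X = ∅; then 1 ∈ A but 1 ∉ (C ∖ X) ∪ (A ∩ X).

Both inclusions fail.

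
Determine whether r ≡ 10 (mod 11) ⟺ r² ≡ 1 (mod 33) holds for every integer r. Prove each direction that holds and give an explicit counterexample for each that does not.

(⟹) This fails: take r = 21. Then 21 ≡ 10 (mod 11), but 21² = 441 ≡ 12 (mod 33), not 1.

(⟸) This fails: take r = 1. Then 1² = 1 ≡ 1 (mod 33), yet 1 ≡ 1 (mod 11), not 10.

Neither direction holds.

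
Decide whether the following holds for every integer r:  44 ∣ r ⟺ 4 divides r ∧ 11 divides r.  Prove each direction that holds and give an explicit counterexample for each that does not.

[⇐] Suppose 4 ∣ r and 11 ∣ r. Any common multiple of 4 and 11 is a multiple of their lcm; here gcd(4, 11) = 1, so lcm(4, 11) = 4·11 = 44, so 44 ∣ r.

[⇒] If 44 ∣ r, write r = 44q. Since 44 = 11·4, r = 4·(11q), so 4 ∣ r; and since 44 = 4·11, r = 11·(4q), so 11 ∣ r.

Both directions hold; the statement is true.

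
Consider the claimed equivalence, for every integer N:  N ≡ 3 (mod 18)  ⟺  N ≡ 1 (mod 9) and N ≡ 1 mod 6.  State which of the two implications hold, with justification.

[⇒] This fails: N = 3 gives 3 ≡ 3 (mod 18) but 3 ≡ 3 (mod 9), so the conjunction on the right does not hold.

[⇐] This fails: N = 1 satisfies both congruences on the right (1 ≡ 1 mod 9 and 1 ≡ 1 mod 6) yet 1 ≡ 1 (mod 18), not 3.

Neither direction holds.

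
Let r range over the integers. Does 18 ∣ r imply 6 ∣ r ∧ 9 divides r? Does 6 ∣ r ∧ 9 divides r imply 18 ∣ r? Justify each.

Forward direction. If 18 ∣ r, write r = 18q. Since 18 = 3·6, r = 6·(3q), so 6 ∣ r; and since 18 = 2·9, r = 9·(2q), so 9 ∣ r.

Converse. Suppose 6 ∣ r and 9 ∣ r. Any common multiple of 6 and 9 is a multiple of their lcm; here lcm(6, 9) = 6·9/gcd(6, 9) = 54/3 = 18, so 18 ∣ r.

Equivalent; both directions hold.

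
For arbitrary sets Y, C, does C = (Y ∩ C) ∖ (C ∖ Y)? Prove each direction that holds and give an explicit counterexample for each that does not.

Forward inclusion. This inclusion fails. Take Y = ∅, C = {1}; then 1 ∈ C but 1 ∉ (Y ∩ C) ∖ (C ∖ Y).

Reverse inclusion. Let x ∈ (Y ∩ C) ∖ (C ∖ Y). Then x ∈ Y ∩ C, from which x ∈ C.

The sets are not equal: only the reverse inclusion holds.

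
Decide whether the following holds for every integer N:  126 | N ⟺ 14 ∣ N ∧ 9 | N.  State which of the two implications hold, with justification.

(⇒) If 126 ∣ N, write N = 126q. Since 126 = 9·14, N = 14·(9q), so 14 ∣ N; and since 126 = 14·9, N = 9·(14q), so 9 ∣ N.

(⇐) Suppose 14 ∣ N and 9 ∣ N. Any common multiple of 14 and 9 is a multiple of their lcm; here gcd(14, 9) = 1, so lcm(14, 9) = 14·9 = 126, so 126 ∣ N.

The biconditional holds.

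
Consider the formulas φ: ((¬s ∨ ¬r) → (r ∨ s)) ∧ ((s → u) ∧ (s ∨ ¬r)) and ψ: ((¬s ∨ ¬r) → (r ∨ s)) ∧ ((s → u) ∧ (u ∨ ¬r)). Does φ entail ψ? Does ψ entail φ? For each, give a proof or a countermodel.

[⇒] Assume the antecedent. If r is true, the antecedent forces (r = T, s = T, u = T), and the consequent holds there. If r is false, the antecedent forces (r = F, s = T, u = T), and the consequent holds there. Either way the consequent holds.

[⇐] This fails. Under r = T, s = F, u = T, the left side is false but the right side is true.

Not equivalent: only (⇒) holds.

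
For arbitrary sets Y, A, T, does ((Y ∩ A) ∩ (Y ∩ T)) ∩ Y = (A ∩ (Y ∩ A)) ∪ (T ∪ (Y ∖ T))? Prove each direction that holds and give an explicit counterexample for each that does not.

(⟹) Let x ∈ ((Y ∩ A) ∩ (Y ∩ T)) ∩ Y. Then x ∈ Y ∩ A ∩ T, from which x ∈ (A ∩ (Y ∩ A)) ∪ (T ∪ (Y ∖ T)).

(⟸) This inclusion fails. Take Y = {1}, A = ∅, T = ∅; then 1 ∈ (A ∩ (Y ∩ A)) ∪ (T ∪ (Y ∖ T)) but 1 ∉ ((Y ∩ A) ∩ (Y ∩ T)) ∩ Y.

The sets are not equal: only the forward inclusion holds.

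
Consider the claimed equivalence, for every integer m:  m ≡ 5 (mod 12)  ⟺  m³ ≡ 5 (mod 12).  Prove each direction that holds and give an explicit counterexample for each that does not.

Both directions hold.

[⇒] Suppose m ≡ 5 (mod 12). Write m = 12j + 5. Then (12j + 5)³ = 1728j³ + 2160j² + 900j + 125 = 12(144j³ + 180j² + 75j + 10) + 5, so m³ ≡ 5 (mod 12).

[⇐] For the converse, argue contrapositively. If m ≢ 5 (mod 12), then m is congruent to one of 0, 1, 2, 3, 4, 6, 7, 8, 9, 10, 11 modulo 12, and these give m³ ≡ 0, 1, 8, 3, 4, 0, 7, 8, 9, 4, 11 respectively — never 5.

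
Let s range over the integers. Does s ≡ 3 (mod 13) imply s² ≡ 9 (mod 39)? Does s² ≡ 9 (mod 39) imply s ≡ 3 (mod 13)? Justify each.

Forward direction. This fails: take s = 16. Then 16 ≡ 3 (mod 13), but 16² = 256 ≡ 22 (mod 39), not 9.

Converse. This fails: take s = 36. Then 36² = 1296 ≡ 9 (mod 39), yet 36 ≡ 10 (mod 13), not 3.

Neither implication holds.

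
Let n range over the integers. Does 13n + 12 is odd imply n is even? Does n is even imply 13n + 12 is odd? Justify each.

(⇒) fails and (⇐) fails.

(→) This fails: n = 3 gives 13n + 12 = 51, which is odd, but 3 is odd, not even.

(←) This also fails: n = 4 is even, but 13n + 12 = 64 is even, not odd.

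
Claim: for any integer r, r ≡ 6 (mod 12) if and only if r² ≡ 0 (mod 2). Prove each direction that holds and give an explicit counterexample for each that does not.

Converse. This fails: take r = 0. Then 0² = 0 ≡ 0 (mod 2), yet 0 ≡ 0 (mod 12), not 6.

Forward direction. Suppose r ≡ 6 (mod 12). Then r² ≡ 6² = 36 (mod 12), and since 2 ∣ 12, also r² ≡ 0 (mod 2).

Not equivalent: only (⇒) holds.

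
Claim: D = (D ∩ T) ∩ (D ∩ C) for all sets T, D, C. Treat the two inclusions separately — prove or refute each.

(⟹) This inclusion fails. Take T = ∅, D = {1}, C = ∅; then 1 ∈ D but 1 ∉ (D ∩ T) ∩ (D ∩ C).

(⟸) Let x ∈ (D ∩ T) ∩ (D ∩ C). Then x ∈ T ∩ D ∩ C, from which x ∈ D.

The sets are not equal: only the reverse inclusion holds.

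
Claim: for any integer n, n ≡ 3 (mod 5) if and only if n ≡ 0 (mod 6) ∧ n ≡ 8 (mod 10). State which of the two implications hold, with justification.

(⇒) This fails: n = 3 gives 3 ≡ 3 (mod 5) but 3 ≡ 3 (mod 6), so the conjunction on the right does not hold.

(⇐) Conversely, if n ≡ 0 (mod 6) and n ≡ 8 (mod 10), then by the Chinese remainder theorem n ≡ 18 (mod 30). Since 18 ≡ 3 (mod 5) and 5 ∣ 30, we get n ≡ 3 (mod 5).

The forward direction fails; the converse holds.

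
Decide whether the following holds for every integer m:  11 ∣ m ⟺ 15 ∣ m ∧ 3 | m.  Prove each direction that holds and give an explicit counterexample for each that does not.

Neither implication holds.

Forward direction. This fails: take m = 11. Certainly 11 ∣ 11, but 15 ∤ 11.

Converse. This fails: take m = 15. Both 15 ∣ 15 and 3 ∣ 15, yet 15 is not a multiple of 11 (since 15 = 1·11 + 4), so 11 ∤ 15.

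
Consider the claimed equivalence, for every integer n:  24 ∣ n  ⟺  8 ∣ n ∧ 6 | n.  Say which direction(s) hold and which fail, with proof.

Both directions hold.

(⇐) Suppose 8 ∣ n and 6 ∣ n. Any common multiple of 8 and 6 is a multiple of their lcm; here lcm(8, 6) = 8·6/gcd(8, 6) = 48/2 = 24, so 24 ∣ n.

(⇒) If 24 ∣ n, write n = 24q. Since 24 = 3·8, n = 8·(3q), so 8 ∣ n; and since 24 = 4·6, n = 6·(4q), so 6 ∣ n.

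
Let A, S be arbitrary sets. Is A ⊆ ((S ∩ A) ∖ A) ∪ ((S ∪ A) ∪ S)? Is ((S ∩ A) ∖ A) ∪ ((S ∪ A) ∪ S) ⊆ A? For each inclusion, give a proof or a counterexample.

(⟸) This inclusion fails. Take A = ∅, S = {1}; then 1 ∈ ((S ∩ A) ∖ A) ∪ ((S ∪ A) ∪ S) but 1 ∉ A.

(⟹) Let x ∈ A. Then either x ∈ A and x ∉ S; or x ∈ A ∩ S. In each case x ∈ ((S ∩ A) ∖ A) ∪ ((S ∪ A) ∪ S), so A ⊆ ((S ∩ A) ∖ A) ∪ ((S ∪ A) ∪ S).

(⊆) holds; (⊇) fails.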